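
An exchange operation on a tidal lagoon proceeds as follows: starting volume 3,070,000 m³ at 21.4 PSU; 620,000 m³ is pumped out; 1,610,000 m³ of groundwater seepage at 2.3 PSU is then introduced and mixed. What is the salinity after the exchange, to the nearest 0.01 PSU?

13.83 PSU

Remaining after removal: 2,450,000 m³ at 21.4 PSU (salt = 52,430,000)
After addition: salt = 52,430,000 + 1,610,000×2.3 = 56,133,000; volume = 4,060,000 m³
S = 56,133,000 / 4,060,000 = 13.8259 PSU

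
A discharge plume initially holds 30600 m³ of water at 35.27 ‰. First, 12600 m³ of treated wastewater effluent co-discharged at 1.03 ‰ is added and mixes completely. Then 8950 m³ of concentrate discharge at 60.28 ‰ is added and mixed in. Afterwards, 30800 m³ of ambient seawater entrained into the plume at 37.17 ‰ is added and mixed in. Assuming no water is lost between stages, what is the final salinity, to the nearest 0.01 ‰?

33.47 ‰

Conserving salt mass:
Initial salt = 30,600×35.27 = 1,079,262
After stage 1: salt = 1,079,262 + 12,600×1.03 = 1,092,240; volume = 43,200 m³; S = 25.283 ‰
After stage 2: salt = 1,092,240 + 8,950×60.28 = 1,631,746; volume = 52,150 m³; S = 31.289 ‰
After stage 3: salt = 1,631,746 + 30,800×37.17 = 2,776,582; volume = 82,950 m³
S = 2,776,582 / 82,950 = 33.473 ‰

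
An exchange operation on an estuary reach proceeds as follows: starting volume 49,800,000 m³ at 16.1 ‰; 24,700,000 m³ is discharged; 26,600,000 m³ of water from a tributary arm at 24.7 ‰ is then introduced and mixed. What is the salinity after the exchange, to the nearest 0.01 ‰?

Remaining after removal: 25,100,000 m³ at 16.1 ‰ (salt = 404,110,000)
After addition: salt = 404,110,000 + 26,600,000×24.7 = 1,061,130,000; volume = 51,700,000 m³
S = 1,061,130,000 / 51,700,000 = 20.5248 ‰

20.52 ‰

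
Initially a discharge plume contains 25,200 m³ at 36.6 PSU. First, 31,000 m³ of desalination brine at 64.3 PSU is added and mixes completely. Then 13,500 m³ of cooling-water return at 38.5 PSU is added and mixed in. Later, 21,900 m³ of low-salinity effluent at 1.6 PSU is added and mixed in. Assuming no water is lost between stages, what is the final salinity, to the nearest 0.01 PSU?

37.89 PSU

Salt balance:
Initial salt = 25,200×36.6 = 922,320
After stage 1: salt = 922,320 + 31,000×64.3 = 2,915,620; volume = 56,200 m³; S = 51.879 PSU
After stage 2: salt = 2,915,620 + 13,500×38.5 = 3,435,370; volume = 69,700 m³; S = 49.288 PSU
After stage 3: salt = 3,435,370 + 21,900×1.6 = 3,470,410; volume = 91,600 m³
S = 3,470,410 / 91,600 = 37.8866 PSU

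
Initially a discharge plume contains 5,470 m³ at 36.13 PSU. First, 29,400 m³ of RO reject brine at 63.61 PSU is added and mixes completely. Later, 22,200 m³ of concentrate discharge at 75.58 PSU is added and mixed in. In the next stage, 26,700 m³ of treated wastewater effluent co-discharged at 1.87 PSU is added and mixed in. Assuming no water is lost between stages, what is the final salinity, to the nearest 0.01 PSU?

Salt balance:
Initial salt = 5,470×36.13 = 197,631.1
After stage 1: salt = 197,631.1 + 29,400×63.61 = 2,067,765.1; volume = 34,870 m³; S = 59.299 PSU
After stage 2: salt = 2,067,765.1 + 22,200×75.58 = 3,745,641.1; volume = 57,070 m³; S = 65.632 PSU
After stage 3: salt = 3,745,641.1 + 26,700×1.87 = 3,795,570.1; volume = 83,770 m³
S = 3,795,570.1 / 83,770 = 45.3094 PSU

45.31 PSU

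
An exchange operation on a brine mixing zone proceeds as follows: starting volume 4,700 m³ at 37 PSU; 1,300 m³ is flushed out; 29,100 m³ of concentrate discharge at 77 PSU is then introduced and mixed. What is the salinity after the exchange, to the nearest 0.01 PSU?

72.82 PSU

Remaining after removal: 3,400 m³ at 37 PSU (salt = 125,800)
After addition: salt = 125,800 + 29,100×77 = 2,366,500; volume = 32,500 m³
S = 2,366,500 / 32,500 = 72.8154 PSU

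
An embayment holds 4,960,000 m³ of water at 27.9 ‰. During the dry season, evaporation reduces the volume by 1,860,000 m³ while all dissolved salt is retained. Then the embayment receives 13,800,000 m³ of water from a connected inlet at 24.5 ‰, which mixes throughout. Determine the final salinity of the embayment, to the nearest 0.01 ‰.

After evaporation: salt = 4,960,000×27.9 = 138,384,000; volume = 4,960,000 − 1,860,000 = 3,100,000 m³
After mixing: salt = 138,384,000 + 13,800,000×24.5 = 476,484,000; volume = 3,100,000 + 13,800,000 = 16,900,000 m³
S = 476,484,000 / 16,900,000 = 28.1943 ‰

28.19 ‰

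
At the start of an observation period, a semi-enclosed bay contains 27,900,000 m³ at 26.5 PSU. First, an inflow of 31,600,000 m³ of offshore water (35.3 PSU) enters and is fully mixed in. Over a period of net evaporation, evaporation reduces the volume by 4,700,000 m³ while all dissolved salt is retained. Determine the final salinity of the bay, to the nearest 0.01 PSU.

After mixing: salt = 27,900,000×26.5 + 31,600,000×35.3 = 1,854,830,000; volume = 59,500,000 m³
After evaporation: salt unchanged = 1,854,830,000; volume = 59,500,000 − 4,700,000 = 54,800,000 m³
S = 1,854,830,000 / 54,800,000 = 33.8473 PSU

33.85 PSU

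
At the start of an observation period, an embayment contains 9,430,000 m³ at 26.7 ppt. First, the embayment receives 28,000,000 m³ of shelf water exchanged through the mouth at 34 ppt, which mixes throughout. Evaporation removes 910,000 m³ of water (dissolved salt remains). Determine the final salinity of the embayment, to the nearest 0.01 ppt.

32.96 ppt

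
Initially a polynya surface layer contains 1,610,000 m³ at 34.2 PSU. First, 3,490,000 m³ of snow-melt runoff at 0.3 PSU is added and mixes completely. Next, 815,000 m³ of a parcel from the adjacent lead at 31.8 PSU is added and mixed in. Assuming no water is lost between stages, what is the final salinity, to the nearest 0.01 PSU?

13.87 PSU

Mass of salt is conserved:
Initial salt = 1,610,000×34.2 = 55,062,000
After stage 1: salt = 55,062,000 + 3,490,000×0.3 = 56,109,000; volume = 5,100,000 m³; S = 11.002 PSU
After stage 2: salt = 56,109,000 + 815,000×31.8 = 82,026,000; volume = 5,915,000 m³
S = 82,026,000 / 5,915,000 = 13.8675 PSU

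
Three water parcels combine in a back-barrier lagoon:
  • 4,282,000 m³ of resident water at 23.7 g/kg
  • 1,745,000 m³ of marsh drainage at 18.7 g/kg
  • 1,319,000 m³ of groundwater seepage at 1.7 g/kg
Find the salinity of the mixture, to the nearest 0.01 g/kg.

18.56 g/kg

By conservation of dissolved salt,
salt = 4,282,000×23.7 + 1,745,000×18.7 + 1,319,000×1.7 = 101,483,400 + 32,631,500 + 2,242,300 = 136,357,200
volume = 4,282,000 + 1,745,000 + 1,319,000 = 7,346,000 m³
S = 136,357,200 / 7,346,000 = 18.5621 g/kg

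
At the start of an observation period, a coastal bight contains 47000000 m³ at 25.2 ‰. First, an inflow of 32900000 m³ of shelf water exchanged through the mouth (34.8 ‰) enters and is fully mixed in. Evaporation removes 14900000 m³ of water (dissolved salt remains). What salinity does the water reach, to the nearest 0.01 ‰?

35.84 ‰

After mixing: salt = 47,000,000×25.2 + 32,900,000×34.8 = 2,329,320,000; volume = 79,900,000 m³
After evaporation: salt unchanged = 2,329,320,000; volume = 79,900,000 − 14,900,000 = 65,000,000 m³
S = 2,329,320,000 / 65,000,000 = 35.8357 ‰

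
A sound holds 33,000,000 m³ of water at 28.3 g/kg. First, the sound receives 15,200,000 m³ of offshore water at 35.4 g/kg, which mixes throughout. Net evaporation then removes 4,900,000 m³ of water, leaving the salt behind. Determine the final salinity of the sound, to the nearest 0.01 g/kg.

33.99 g/kg

After mixing: salt = 33,000,000×28.3 + 15,200,000×35.4 = 1,471,980,000; volume = 48,200,000 m³
After evaporation: salt unchanged = 1,471,980,000; volume = 48,200,000 − 4,900,000 = 43,300,000 m³
S = 1,471,980,000 / 43,300,000 = 33.9949 g/kg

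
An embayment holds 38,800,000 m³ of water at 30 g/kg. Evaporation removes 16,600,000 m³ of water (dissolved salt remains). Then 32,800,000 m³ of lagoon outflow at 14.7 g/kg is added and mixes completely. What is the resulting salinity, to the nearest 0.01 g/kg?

After evaporation: salt = 38,800,000×30 = 1,164,000,000; volume = 38,800,000 − 16,600,000 = 22,200,000 m³
After mixing: salt = 1,164,000,000 + 32,800,000×14.7 = 1,646,160,000; volume = 22,200,000 + 32,800,000 = 55,000,000 m³
S = 1,646,160,000 / 55,000,000 = 29.9302 g/kg

29.93 g/kg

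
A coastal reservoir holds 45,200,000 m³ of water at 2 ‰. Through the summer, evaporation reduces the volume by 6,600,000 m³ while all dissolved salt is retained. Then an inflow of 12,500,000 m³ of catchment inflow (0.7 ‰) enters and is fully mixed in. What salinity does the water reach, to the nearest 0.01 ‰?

After evaporation: salt = 45,200,000×2 = 90,400,000; volume = 45,200,000 − 6,600,000 = 38,600,000 m³
After mixing: salt = 90,400,000 + 12,500,000×0.7 = 99,150,000; volume = 38,600,000 + 12,500,000 = 51,100,000 m³
S = 99,150,000 / 51,100,000 = 1.9403 ‰

1.94 ‰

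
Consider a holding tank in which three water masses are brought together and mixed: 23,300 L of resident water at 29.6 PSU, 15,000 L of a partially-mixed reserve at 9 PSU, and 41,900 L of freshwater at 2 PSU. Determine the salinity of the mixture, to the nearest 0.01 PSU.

Mass of salt is conserved:
salt = 23,300×29.6 + 15,000×9 + 41,900×2 = 689,680 + 135,000 + 83,800 = 908,480
volume = 23,300 + 15,000 + 41,900 = 80,200 L
S = 908,480 / 80,200 = 11.3277 PSU

11.33 PSU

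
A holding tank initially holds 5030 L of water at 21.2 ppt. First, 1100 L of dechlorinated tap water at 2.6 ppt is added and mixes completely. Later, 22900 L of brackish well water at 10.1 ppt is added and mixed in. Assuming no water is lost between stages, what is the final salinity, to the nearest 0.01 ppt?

Mass of salt is conserved:
Initial salt = 5,030×21.2 = 106,636
After stage 1: salt = 106,636 + 1,100×2.6 = 109,496; volume = 6,130 L; S = 17.862 ppt
After stage 2: salt = 109,496 + 22,900×10.1 = 340,786; volume = 29,030 L
S = 340,786 / 29,030 = 11.7391 ppt

11.74 ppt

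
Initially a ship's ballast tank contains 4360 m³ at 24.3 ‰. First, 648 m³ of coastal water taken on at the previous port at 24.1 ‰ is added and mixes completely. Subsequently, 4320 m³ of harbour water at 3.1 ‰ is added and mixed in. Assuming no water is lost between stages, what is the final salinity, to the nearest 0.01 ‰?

14.47 ‰

Conserving salt mass:
Initial salt = 4,360×24.3 = 105,948
After stage 1: salt = 105,948 + 648×24.1 = 121,564.8; volume = 5,008 m³; S = 24.274 ‰
After stage 2: salt = 121,564.8 + 4,320×3.1 = 134,956.8; volume = 9,328 m³
S = 134,956.8 / 9,328 = 14.4679 ‰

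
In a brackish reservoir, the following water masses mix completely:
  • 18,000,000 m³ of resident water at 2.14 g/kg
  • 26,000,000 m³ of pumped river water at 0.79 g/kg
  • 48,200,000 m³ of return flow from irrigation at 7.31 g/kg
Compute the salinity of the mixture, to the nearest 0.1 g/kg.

By conservation of dissolved salt,
salt = 18,000,000×2.14 + 26,000,000×0.79 + 48,200,000×7.31 = 38,520,000 + 20,540,000 + 352,342,000 = 411,402,000
volume = 18,000,000 + 26,000,000 + 48,200,000 = 92,200,000 m³
S = 411,402,000 / 92,200,000 = 4.462 g/kg

4.5 g/kg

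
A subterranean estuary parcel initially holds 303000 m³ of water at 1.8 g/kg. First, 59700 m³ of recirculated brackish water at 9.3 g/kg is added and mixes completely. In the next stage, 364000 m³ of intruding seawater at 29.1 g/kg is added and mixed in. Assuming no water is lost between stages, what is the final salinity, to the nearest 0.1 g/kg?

16.1 g/kg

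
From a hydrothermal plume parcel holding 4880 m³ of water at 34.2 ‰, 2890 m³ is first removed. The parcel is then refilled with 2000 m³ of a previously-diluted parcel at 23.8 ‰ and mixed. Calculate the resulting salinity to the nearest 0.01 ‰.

28.99 ‰

Remaining after removal: 1,990 m³ at 34.2 ‰ (salt = 68,058)
After addition: salt = 68,058 + 2,000×23.8 = 115,658; volume = 3,990 m³
S = 115,658 / 3,990 = 28.987 ‰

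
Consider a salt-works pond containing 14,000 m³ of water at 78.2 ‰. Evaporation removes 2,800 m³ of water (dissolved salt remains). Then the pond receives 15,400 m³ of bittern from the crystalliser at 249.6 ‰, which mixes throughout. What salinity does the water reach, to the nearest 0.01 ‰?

After evaporation: salt = 14,000×78.2 = 1,094,800; volume = 14,000 − 2,800 = 11,200 m³
After mixing: salt = 1,094,800 + 15,400×249.6 = 4,938,640; volume = 11,200 + 15,400 = 26,600 m³
S = 4,938,640 / 26,600 = 185.6632 ‰

185.66 ‰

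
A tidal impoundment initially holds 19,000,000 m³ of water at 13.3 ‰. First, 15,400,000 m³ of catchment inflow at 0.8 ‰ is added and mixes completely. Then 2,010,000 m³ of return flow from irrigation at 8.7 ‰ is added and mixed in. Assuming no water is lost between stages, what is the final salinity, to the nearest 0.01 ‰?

7.76 ‰

By conservation of dissolved salt,
Initial salt = 19,000,000×13.3 = 252,700,000
After stage 1: salt = 252,700,000 + 15,400,000×0.8 = 265,020,000; volume = 34,400,000 m³; S = 7.704 ‰
After stage 2: salt = 265,020,000 + 2,010,000×8.7 = 282,507,000; volume = 36,410,000 m³
S = 282,507,000 / 36,410,000 = 7.759 ‰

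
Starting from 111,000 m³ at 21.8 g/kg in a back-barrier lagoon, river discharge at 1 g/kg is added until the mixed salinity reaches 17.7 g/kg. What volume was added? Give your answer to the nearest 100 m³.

Salt balance: 111,000×21.8 + V×1 = (111,000+V)×17.7
2,419,800 + 1V = 1,964,700 + 17.7V
455,100 = 16.7V
V = 27,251.5 m³

27300 m³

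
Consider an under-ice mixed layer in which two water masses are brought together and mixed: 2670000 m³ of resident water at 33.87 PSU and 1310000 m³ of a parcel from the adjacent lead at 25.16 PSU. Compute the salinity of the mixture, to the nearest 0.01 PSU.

31.00 PSU

Total salt / total volume:
salt = 2,670,000×33.87 + 1,310,000×25.16 = 90,432,900 + 32,959,600 = 123,392,500
volume = 2,670,000 + 1,310,000 = 3,980,000 m³
S = 123,392,500 / 3,980,000 = 31.0031 PSU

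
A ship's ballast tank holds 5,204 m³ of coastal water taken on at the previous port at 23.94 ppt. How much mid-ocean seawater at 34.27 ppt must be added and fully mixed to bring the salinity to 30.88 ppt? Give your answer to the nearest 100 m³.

Salt balance: 5,204×23.94 + V×34.27 = (5,204+V)×30.88
124,583.76 + 34.27V = 160,699.52 + 30.88V
36,115.76 = 3.39V
V = 10,653.62 m³

10700 m³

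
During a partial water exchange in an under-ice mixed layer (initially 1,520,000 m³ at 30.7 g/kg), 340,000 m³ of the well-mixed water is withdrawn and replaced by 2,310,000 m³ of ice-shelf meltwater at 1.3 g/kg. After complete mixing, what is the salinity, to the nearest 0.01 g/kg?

Remaining after removal: 1,180,000 m³ at 30.7 g/kg (salt = 36,226,000)
After addition: salt = 36,226,000 + 2,310,000×1.3 = 39,229,000; volume = 3,490,000 m³
S = 39,229,000 / 3,490,000 = 11.2404 g/kg

11.24 g/kg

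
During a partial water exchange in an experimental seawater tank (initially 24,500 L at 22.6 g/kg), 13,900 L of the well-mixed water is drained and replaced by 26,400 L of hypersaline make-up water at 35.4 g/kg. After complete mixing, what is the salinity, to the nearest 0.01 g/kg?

Remaining after removal: 10,600 L at 22.6 g/kg (salt = 239,560)
After addition: salt = 239,560 + 26,400×35.4 = 1,174,120; volume = 37,000 L
S = 1,174,120 / 37,000 = 31.733 g/kg

31.73 g/kg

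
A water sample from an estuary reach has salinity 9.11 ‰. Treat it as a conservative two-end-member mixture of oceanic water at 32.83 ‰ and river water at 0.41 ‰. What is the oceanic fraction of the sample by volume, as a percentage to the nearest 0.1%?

26.8%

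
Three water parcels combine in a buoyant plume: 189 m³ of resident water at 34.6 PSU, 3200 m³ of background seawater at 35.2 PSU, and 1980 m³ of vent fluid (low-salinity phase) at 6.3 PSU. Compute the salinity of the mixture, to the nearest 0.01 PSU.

24.52 PSU

Salt balance:
salt = 189×34.6 + 3,200×35.2 + 1,980×6.3 = 6,539.4 + 112,640 + 12,474 = 131,653.4
volume = 189 + 3,200 + 1,980 = 5,369 m³
S = 131,653.4 / 5,369 = 24.521 PSU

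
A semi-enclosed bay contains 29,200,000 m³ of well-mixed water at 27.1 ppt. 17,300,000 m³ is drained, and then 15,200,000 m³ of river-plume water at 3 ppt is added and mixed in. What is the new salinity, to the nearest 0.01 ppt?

13.58 ppt

Remaining after removal: 11,900,000 m³ at 27.1 ppt (salt = 322,490,000)
After addition: salt = 322,490,000 + 15,200,000×3 = 368,090,000; volume = 27,100,000 m³
S = 368,090,000 / 27,100,000 = 13.5827 ppt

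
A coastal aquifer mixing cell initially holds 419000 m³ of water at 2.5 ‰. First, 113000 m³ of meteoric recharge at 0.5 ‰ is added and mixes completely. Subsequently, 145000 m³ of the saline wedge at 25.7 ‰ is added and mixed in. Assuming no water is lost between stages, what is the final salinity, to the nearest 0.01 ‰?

Weighted by volume,
Initial salt = 419,000×2.5 = 1,047,500
After stage 1: salt = 1,047,500 + 113,000×0.5 = 1,104,000; volume = 532,000 m³; S = 2.075 ‰
After stage 2: salt = 1,104,000 + 145,000×25.7 = 4,830,500; volume = 677,000 m³
S = 4,830,500 / 677,000 = 7.1352 ‰

7.14 ‰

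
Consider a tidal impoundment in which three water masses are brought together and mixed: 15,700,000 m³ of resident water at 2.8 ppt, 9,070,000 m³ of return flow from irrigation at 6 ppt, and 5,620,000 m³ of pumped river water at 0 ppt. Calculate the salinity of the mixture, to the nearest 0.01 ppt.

3.24 ppt

Salt balance:
salt = 15,700,000×2.8 + 9,070,000×6 + 5,620,000×0 = 43,960,000 + 54,420,000 + 0 = 98,380,000
volume = 15,700,000 + 9,070,000 + 5,620,000 = 30,390,000 m³
S = 98,380,000 / 30,390,000 = 3.2372 ppt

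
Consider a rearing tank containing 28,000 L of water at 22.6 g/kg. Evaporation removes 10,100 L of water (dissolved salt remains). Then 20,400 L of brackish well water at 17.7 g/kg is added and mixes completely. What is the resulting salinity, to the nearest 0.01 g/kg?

After evaporation: salt = 28,000×22.6 = 632,800; volume = 28,000 − 10,100 = 17,900 L
After mixing: salt = 632,800 + 20,400×17.7 = 993,880; volume = 17,900 + 20,400 = 38,300 L
S = 993,880 / 38,300 = 25.9499 g/kg

25.95 g/kg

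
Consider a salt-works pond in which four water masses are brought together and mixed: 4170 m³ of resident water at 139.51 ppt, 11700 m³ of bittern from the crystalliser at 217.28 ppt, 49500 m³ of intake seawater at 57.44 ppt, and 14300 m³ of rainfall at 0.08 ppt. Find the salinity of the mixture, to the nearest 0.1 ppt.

74.9 ppt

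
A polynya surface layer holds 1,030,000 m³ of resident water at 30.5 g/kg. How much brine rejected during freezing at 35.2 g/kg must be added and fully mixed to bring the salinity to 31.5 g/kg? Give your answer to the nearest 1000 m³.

278000 m³

Salt balance: 1,030,000×30.5 + V×35.2 = (1,030,000+V)×31.5
31,415,000 + 35.2V = 32,445,000 + 31.5V
1,030,000 = 3.7V
V = 278,378.38 m³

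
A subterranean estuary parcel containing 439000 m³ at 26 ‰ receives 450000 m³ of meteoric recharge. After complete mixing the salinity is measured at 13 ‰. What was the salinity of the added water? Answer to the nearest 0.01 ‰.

Salt balance: 439,000×26 + 450,000×S = 889,000×13
11,414,000 + 450,000·S = 11,557,000
S = (11,557,000 − 11,414,000) / 450,000 = 0.3178 ‰

0.32 ‰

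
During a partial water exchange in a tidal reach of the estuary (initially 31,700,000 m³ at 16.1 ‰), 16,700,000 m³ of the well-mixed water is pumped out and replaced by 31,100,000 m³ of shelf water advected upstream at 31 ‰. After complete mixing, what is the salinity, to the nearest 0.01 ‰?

26.15 ‰

Remaining after removal: 15,000,000 m³ at 16.1 ‰ (salt = 241,500,000)
After addition: salt = 241,500,000 + 31,100,000×31 = 1,205,600,000; volume = 46,100,000 m³
S = 1,205,600,000 / 46,100,000 = 26.1518 ‰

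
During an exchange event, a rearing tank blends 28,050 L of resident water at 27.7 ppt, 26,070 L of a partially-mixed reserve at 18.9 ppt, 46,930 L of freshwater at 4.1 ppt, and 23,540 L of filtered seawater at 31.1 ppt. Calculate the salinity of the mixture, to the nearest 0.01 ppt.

Salt balance:
salt = 28,050×27.7 + 26,070×18.9 + 46,930×4.1 + 23,540×31.1 = 776,985 + 492,723 + 192,413 + 732,094 = 2,194,215
volume = 28,050 + 26,070 + 46,930 + 23,540 = 124,590 L
S = 2,194,215 / 124,590 = 17.6115 ppt

17.61 ppt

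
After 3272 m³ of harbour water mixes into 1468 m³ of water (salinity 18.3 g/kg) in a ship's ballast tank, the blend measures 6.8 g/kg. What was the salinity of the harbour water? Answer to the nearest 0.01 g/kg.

Salt balance: 1,468×18.3 + 3,272×S = 4,740×6.8
26,864.4 + 3,272·S = 32,232
S = (32,232 − 26,864.4) / 3,272 = 1.6405 g/kg

1.64 g/kg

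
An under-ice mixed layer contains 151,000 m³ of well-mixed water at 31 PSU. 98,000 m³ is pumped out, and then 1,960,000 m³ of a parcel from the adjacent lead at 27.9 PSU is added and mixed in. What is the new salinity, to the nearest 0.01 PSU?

27.98 PSU

Remaining after removal: 53,000 m³ at 31 PSU (salt = 1,643,000)
After addition: salt = 1,643,000 + 1,960,000×27.9 = 56,327,000; volume = 2,013,000 m³
S = 56,327,000 / 2,013,000 = 27.9816 PSU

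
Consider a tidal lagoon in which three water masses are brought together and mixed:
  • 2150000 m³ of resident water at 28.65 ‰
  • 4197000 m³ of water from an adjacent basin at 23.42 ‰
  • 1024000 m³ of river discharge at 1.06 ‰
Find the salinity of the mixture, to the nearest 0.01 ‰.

Total salt / total volume:
salt = 2,150,000×28.65 + 4,197,000×23.42 + 1,024,000×1.06 = 61,597,500 + 98,293,740 + 1,085,440 = 160,976,680
volume = 2,150,000 + 4,197,000 + 1,024,000 = 7,371,000 m³
S = 160,976,680 / 7,371,000 = 21.8392 ‰

21.84 ‰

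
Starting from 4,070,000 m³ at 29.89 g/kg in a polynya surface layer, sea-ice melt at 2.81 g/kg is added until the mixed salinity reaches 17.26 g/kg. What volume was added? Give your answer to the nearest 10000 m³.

3560000 m³

Salt balance: 4,070,000×29.89 + V×2.81 = (4,070,000+V)×17.26
121,652,300 + 2.81V = 70,248,200 + 17.26V
51,404,100 = 14.45V
V = 3,557,377.16 m³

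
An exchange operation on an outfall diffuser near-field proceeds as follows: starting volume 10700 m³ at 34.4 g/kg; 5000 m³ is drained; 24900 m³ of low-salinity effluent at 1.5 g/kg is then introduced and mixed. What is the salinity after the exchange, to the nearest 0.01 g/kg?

7.63 g/kg

Remaining after removal: 5,700 m³ at 34.4 g/kg (salt = 196,080)
After addition: salt = 196,080 + 24,900×1.5 = 233,430; volume = 30,600 m³
S = 233,430 / 30,600 = 7.6284 g/kg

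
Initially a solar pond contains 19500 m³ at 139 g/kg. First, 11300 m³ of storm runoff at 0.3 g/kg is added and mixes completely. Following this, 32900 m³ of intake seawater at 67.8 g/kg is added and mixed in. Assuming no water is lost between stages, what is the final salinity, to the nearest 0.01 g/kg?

Mass of salt is conserved:
Initial salt = 19,500×139 = 2,710,500
After stage 1: salt = 2,710,500 + 11,300×0.3 = 2,713,890; volume = 30,800 m³; S = 88.113 g/kg
After stage 2: salt = 2,713,890 + 32,900×67.8 = 4,944,510; volume = 63,700 m³
S = 4,944,510 / 63,700 = 77.6218 g/kg

77.62 g/kg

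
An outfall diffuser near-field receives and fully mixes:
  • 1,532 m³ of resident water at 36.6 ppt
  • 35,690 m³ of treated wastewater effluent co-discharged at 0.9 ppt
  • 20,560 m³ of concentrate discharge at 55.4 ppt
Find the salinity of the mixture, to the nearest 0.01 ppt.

21.24 ppt

Total salt / total volume:
salt = 1,532×36.6 + 35,690×0.9 + 20,560×55.4 = 56,071.2 + 32,121 + 1,139,024 = 1,227,216.2
volume = 1,532 + 35,690 + 20,560 = 57,782 m³
S = 1,227,216.2 / 57,782 = 21.2387 ppt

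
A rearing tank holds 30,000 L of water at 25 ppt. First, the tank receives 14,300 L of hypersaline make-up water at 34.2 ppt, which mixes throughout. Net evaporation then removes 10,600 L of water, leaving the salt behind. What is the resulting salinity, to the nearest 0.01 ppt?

36.77 ppt

After mixing: salt = 30,000×25 + 14,300×34.2 = 1,239,060; volume = 44,300 L
After evaporation: salt unchanged = 1,239,060; volume = 44,300 − 10,600 = 33,700 L
S = 1,239,060 / 33,700 = 36.7674 ppt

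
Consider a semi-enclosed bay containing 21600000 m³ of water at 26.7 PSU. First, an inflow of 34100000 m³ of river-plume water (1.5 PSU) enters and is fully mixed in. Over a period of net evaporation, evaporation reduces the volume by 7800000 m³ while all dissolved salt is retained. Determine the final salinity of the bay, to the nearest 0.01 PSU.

13.11 PSU

After mixing: salt = 21,600,000×26.7 + 34,100,000×1.5 = 627,870,000; volume = 55,700,000 m³
After evaporation: salt unchanged = 627,870,000; volume = 55,700,000 − 7,800,000 = 47,900,000 m³
S = 627,870,000 / 47,900,000 = 13.1079 PSU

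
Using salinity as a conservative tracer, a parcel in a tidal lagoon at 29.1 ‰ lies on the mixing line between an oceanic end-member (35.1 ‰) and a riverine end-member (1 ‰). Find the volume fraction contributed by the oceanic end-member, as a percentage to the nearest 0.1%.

82.4%

Let g be the oceanic fraction. Salt balance per unit volume:
g×35.1 + (1−g)×1 = 29.1
g = (29.1 − 1) / (35.1 − 1) = 28.1/34.1 = 0.824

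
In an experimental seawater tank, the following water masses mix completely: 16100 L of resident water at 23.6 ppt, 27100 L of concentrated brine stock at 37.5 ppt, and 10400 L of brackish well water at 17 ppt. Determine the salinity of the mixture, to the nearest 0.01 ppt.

Conserving salt mass:
salt = 16,100×23.6 + 27,100×37.5 + 10,400×17 = 379,960 + 1,016,250 + 176,800 = 1,573,010
volume = 16,100 + 27,100 + 10,400 = 53,600 L
S = 1,573,010 / 53,600 = 29.3472 ppt

29.35 ppt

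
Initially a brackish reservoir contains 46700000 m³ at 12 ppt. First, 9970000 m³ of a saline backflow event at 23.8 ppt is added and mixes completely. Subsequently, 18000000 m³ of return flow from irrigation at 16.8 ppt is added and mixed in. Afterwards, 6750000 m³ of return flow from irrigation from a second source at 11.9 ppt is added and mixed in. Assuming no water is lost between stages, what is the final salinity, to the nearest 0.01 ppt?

14.50 ppt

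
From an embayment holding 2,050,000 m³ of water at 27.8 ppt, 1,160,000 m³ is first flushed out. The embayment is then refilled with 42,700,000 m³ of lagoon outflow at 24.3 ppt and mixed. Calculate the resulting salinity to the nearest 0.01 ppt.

24.37 ppt

Remaining after removal: 890,000 m³ at 27.8 ppt (salt = 24,742,000)
After addition: salt = 24,742,000 + 42,700,000×24.3 = 1,062,352,000; volume = 43,590,000 m³
S = 1,062,352,000 / 43,590,000 = 24.3715 ppt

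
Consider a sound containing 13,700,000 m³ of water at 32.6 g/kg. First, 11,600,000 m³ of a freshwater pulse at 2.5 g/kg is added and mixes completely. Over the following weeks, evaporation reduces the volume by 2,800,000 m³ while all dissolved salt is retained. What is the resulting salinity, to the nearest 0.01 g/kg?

21.14 g/kg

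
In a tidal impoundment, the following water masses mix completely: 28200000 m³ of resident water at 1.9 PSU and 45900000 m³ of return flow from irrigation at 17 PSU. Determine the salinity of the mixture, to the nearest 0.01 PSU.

11.25 PSU

Conserving salt mass:
salt = 28,200,000×1.9 + 45,900,000×17 = 53,580,000 + 780,300,000 = 833,880,000
volume = 28,200,000 + 45,900,000 = 74,100,000 m³
S = 833,880,000 / 74,100,000 = 11.2534 PSU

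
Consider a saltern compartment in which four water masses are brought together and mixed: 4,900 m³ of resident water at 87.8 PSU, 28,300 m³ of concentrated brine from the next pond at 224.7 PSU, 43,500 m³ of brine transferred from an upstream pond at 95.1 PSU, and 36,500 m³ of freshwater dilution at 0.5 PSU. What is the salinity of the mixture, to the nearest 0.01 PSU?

96.68 PSU

Weighted by volume,
salt = 4,900×87.8 + 28,300×224.7 + 43,500×95.1 + 36,500×0.5 = 430,220 + 6,359,010 + 4,136,850 + 18,250 = 10,944,330
volume = 4,900 + 28,300 + 43,500 + 36,500 = 113,200 m³
S = 10,944,330 / 113,200 = 96.6814 PSU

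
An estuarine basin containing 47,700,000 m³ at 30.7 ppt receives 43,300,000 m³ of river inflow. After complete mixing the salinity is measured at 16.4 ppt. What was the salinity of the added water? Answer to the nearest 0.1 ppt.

Salt balance: 47,700,000×30.7 + 43,300,000×S = 91,000,000×16.4
1,464,390,000 + 43,300,000·S = 1,492,400,000
S = (1,492,400,000 − 1,464,390,000) / 43,300,000 = 0.6469 ppt

0.6 ppt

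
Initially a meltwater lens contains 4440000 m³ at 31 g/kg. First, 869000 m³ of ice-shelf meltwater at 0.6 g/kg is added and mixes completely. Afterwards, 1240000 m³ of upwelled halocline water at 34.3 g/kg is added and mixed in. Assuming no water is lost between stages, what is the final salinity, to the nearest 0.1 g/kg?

Conserving salt mass:
Initial salt = 4,440,000×31 = 137,640,000
After stage 1: salt = 137,640,000 + 869,000×0.6 = 138,161,400; volume = 5,309,000 m³; S = 26.024 g/kg
After stage 2: salt = 138,161,400 + 1,240,000×34.3 = 180,693,400; volume = 6,549,000 m³
S = 180,693,400 / 6,549,000 = 27.591 g/kg

27.6 g/kg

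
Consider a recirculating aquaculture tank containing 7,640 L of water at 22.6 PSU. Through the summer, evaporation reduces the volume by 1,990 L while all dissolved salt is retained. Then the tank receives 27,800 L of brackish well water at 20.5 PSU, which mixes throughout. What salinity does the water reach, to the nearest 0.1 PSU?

After evaporation: salt = 7,640×22.6 = 172,664; volume = 7,640 − 1,990 = 5,650 L
After mixing: salt = 172,664 + 27,800×20.5 = 742,564; volume = 5,650 + 27,800 = 33,450 L
S = 742,564 / 33,450 = 22.1992 PSU

22.2 PSU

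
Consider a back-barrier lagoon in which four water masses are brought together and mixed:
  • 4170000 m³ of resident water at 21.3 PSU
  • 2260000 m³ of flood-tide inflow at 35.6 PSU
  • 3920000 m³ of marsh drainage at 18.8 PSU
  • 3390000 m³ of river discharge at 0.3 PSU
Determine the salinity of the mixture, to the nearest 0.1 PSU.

17.8 PSU

Mass of salt is conserved:
salt = 4,170,000×21.3 + 2,260,000×35.6 + 3,920,000×18.8 + 3,390,000×0.3 = 88,821,000 + 80,456,000 + 73,696,000 + 1,017,000 = 243,990,000
volume = 4,170,000 + 2,260,000 + 3,920,000 + 3,390,000 = 13,740,000 m³
S = 243,990,000 / 13,740,000 = 17.758 PSU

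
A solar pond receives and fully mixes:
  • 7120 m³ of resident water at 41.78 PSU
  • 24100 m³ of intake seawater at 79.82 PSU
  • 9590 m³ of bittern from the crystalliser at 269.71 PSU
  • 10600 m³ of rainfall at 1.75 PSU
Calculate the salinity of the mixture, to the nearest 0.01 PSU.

93.88 PSU

By conservation of dissolved salt,
salt = 7,120×41.78 + 24,100×79.82 + 9,590×269.71 + 10,600×1.75 = 297,473.6 + 1,923,662 + 2,586,518.9 + 18,550 = 4,826,204.5
volume = 7,120 + 24,100 + 9,590 + 10,600 = 51,410 m³
S = 4,826,204.5 / 51,410 = 93.8768 PSU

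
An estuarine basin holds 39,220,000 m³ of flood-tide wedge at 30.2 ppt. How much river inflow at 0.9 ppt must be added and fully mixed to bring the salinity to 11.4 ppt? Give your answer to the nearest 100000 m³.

70200000 m³

Salt balance: 39,220,000×30.2 + V×0.9 = (39,220,000+V)×11.4
1,184,444,000 + 0.9V = 447,108,000 + 11.4V
737,336,000 = 10.5V
V = 70,222,476.19 m³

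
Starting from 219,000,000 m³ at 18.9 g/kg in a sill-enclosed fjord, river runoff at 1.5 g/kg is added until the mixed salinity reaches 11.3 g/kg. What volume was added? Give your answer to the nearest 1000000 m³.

170000000 m³

Salt balance: 219,000,000×18.9 + V×1.5 = (219,000,000+V)×11.3
4,139,100,000 + 1.5V = 2,474,700,000 + 11.3V
1,664,400,000 = 9.8V
V = 169,836,734.69 m³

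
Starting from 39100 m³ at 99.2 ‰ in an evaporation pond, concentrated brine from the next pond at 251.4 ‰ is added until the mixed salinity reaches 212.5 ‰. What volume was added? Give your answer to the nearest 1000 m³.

Salt balance: 39,100×99.2 + V×251.4 = (39,100+V)×212.5
3,878,720 + 251.4V = 8,308,750 + 212.5V
4,430,030 = 38.9V
V = 113,882.52 m³

114000 m³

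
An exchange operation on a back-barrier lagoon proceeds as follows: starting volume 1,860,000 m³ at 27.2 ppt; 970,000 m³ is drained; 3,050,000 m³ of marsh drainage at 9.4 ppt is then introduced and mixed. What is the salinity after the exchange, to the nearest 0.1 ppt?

13.4 ppt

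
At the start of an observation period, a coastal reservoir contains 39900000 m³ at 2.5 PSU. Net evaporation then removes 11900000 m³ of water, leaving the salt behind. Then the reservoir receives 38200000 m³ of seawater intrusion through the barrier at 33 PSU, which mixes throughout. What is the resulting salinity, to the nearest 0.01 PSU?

20.55 PSU

After evaporation: salt = 39,900,000×2.5 = 99,750,000; volume = 39,900,000 − 11,900,000 = 28,000,000 m³
After mixing: salt = 99,750,000 + 38,200,000×33 = 1,360,350,000; volume = 28,000,000 + 38,200,000 = 66,200,000 m³
S = 1,360,350,000 / 66,200,000 = 20.5491 PSU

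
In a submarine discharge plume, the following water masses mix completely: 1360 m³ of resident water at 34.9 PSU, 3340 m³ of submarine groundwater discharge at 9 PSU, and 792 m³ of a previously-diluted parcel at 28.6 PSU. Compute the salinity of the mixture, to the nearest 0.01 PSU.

Weighted by volume,
salt = 1,360×34.9 + 3,340×9 + 792×28.6 = 47,464 + 30,060 + 22,651.2 = 100,175.2
volume = 1,360 + 3,340 + 792 = 5,492 m³
S = 100,175.2 / 5,492 = 18.2402 PSU

18.24 PSU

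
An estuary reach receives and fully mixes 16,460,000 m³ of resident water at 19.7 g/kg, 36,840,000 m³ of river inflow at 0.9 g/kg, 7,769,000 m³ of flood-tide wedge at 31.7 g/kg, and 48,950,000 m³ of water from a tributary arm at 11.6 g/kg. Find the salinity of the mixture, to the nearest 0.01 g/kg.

10.65 g/kg

Weighted by volume,
salt = 16,460,000×19.7 + 36,840,000×0.9 + 7,769,000×31.7 + 48,950,000×11.6 = 324,262,000 + 33,156,000 + 246,277,300 + 567,820,000 = 1,171,515,300
volume = 16,460,000 + 36,840,000 + 7,769,000 + 48,950,000 = 110,019,000 m³
S = 1,171,515,300 / 110,019,000 = 10.6483 g/kg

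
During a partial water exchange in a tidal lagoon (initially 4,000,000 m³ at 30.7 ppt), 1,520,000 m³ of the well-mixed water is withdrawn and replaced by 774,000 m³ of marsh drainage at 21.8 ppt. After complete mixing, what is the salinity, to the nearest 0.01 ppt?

28.58 ppt

Remaining after removal: 2,480,000 m³ at 30.7 ppt (salt = 76,136,000)
After addition: salt = 76,136,000 + 774,000×21.8 = 93,009,200; volume = 3,254,000 m³
S = 93,009,200 / 3,254,000 = 28.583 ppt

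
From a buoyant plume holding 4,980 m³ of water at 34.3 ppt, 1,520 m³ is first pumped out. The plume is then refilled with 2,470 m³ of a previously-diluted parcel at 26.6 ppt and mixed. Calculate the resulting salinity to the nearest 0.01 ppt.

31.09 ppt

Remaining after removal: 3,460 m³ at 34.3 ppt (salt = 118,678)
After addition: salt = 118,678 + 2,470×26.6 = 184,380; volume = 5,930 m³
S = 184,380 / 5,930 = 31.0927 ppt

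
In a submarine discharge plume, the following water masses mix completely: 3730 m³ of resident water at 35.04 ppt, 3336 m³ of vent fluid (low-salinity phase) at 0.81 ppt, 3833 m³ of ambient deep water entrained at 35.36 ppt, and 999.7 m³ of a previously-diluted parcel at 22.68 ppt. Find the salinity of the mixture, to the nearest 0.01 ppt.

Conserving salt mass:
salt = 3,730×35.04 + 3,336×0.81 + 3,833×35.36 + 999.7×22.68 = 130,699.2 + 2,702.16 + 135,534.88 + 22,673.196 = 291,609.436
volume = 3,730 + 3,336 + 3,833 + 999.7 = 11,898.7 m³
S = 291,609.436 / 11,898.7 = 24.5077 ppt

24.51 ppt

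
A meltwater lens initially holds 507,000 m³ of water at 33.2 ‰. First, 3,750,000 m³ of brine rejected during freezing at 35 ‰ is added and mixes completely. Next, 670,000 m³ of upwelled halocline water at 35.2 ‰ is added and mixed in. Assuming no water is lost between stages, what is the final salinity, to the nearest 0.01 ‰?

By conservation of dissolved salt,
Initial salt = 507,000×33.2 = 16,832,400
After stage 1: salt = 16,832,400 + 3,750,000×35 = 148,082,400; volume = 4,257,000 m³; S = 34.786 ‰
After stage 2: salt = 148,082,400 + 670,000×35.2 = 171,666,400; volume = 4,927,000 m³
S = 171,666,400 / 4,927,000 = 34.842 ‰

34.84 ‰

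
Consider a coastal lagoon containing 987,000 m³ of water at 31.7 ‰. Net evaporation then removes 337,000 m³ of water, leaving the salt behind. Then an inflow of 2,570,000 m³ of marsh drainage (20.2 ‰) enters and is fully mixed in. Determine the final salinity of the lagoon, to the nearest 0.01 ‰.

25.84 ‰

After evaporation: salt = 987,000×31.7 = 31,287,900; volume = 987,000 − 337,000 = 650,000 m³
After mixing: salt = 31,287,900 + 2,570,000×20.2 = 83,201,900; volume = 650,000 + 2,570,000 = 3,220,000 m³
S = 83,201,900 / 3,220,000 = 25.8391 ‰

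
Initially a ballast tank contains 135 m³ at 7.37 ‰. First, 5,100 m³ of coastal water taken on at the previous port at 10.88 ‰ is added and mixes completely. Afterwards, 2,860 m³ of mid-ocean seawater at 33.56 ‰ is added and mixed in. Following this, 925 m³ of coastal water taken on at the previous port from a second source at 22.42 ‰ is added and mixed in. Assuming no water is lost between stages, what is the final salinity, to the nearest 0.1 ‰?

Salt balance:
Initial salt = 135×7.37 = 994.95
After stage 1: salt = 994.95 + 5,100×10.88 = 56,482.95; volume = 5,235 m³; S = 10.789 ‰
After stage 2: salt = 56,482.95 + 2,860×33.56 = 152,464.55; volume = 8,095 m³; S = 18.834 ‰
After stage 3: salt = 152,464.55 + 925×22.42 = 173,203.05; volume = 9,020 m³
S = 173,203.05 / 9,020 = 19.2021 ‰

19.2 ‰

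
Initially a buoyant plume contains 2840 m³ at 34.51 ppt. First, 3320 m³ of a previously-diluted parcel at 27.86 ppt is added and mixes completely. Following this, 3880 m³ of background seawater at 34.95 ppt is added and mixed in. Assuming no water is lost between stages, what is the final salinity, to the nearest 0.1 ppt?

Mass of salt is conserved:
Initial salt = 2,840×34.51 = 98,008.4
After stage 1: salt = 98,008.4 + 3,320×27.86 = 190,503.6; volume = 6,160 m³; S = 30.926 ppt
After stage 2: salt = 190,503.6 + 3,880×34.95 = 326,109.6; volume = 10,040 m³
S = 326,109.6 / 10,040 = 32.481 ppt

32.5 ppt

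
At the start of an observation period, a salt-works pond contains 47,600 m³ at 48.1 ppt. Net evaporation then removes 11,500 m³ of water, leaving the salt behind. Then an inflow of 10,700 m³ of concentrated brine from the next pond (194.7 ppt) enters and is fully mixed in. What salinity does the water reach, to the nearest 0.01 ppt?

After evaporation: salt = 47,600×48.1 = 2,289,560; volume = 47,600 − 11,500 = 36,100 m³
After mixing: salt = 2,289,560 + 10,700×194.7 = 4,372,850; volume = 36,100 + 10,700 = 46,800 m³
S = 4,372,850 / 46,800 = 93.437 ppt

93.44 ppt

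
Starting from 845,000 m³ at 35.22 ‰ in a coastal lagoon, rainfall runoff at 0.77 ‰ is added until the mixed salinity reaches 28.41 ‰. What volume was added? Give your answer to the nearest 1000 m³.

Salt balance: 845,000×35.22 + V×0.77 = (845,000+V)×28.41
29,760,900 + 0.77V = 24,006,450 + 28.41V
5,754,450 = 27.64V
V = 208,192.84 m³

208000 m³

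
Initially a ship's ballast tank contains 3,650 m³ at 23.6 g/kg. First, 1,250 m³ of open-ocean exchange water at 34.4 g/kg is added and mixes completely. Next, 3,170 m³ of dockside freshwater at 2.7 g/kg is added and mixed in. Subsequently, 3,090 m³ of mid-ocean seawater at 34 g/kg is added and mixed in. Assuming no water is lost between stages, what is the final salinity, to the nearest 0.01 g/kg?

Salt balance:
Initial salt = 3,650×23.6 = 86,140
After stage 1: salt = 86,140 + 1,250×34.4 = 129,140; volume = 4,900 m³; S = 26.355 g/kg
After stage 2: salt = 129,140 + 3,170×2.7 = 137,699; volume = 8,070 m³; S = 17.063 g/kg
After stage 3: salt = 137,699 + 3,090×34 = 242,759; volume = 11,160 m³
S = 242,759 / 11,160 = 21.7526 g/kg

21.75 g/kg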